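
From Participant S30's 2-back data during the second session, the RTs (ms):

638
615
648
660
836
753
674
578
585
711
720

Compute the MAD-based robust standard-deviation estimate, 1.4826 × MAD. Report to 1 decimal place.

Sorted: 578, 585, 615, 638, 648, 660, 674, 711, 720, 753, 836 → median = 660
|x − 660| sorted: 0, 12, 14, 22, 45, 51, 60, 75, 82, 93, 176 → MAD = 51
Robust SD ≈ 1.4826 × 51 = 75.613

75.6 ms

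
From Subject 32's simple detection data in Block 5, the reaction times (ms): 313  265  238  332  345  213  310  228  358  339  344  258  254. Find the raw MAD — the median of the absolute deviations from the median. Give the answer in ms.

45 ms

Sorted: 213, 228, 238, 254, 258, 265, 310, 313, 332, 339, 344, 345, 358 → median = 310
|x − 310|: 3, 45, 72, 22, 35, 97, 0, 82, 48, 29, 34, 52, 56
Sorted deviations: 0, 3, 22, 29, 34, 35, 45, 48, 52, 56, 72, 82, 97 → MAD = 45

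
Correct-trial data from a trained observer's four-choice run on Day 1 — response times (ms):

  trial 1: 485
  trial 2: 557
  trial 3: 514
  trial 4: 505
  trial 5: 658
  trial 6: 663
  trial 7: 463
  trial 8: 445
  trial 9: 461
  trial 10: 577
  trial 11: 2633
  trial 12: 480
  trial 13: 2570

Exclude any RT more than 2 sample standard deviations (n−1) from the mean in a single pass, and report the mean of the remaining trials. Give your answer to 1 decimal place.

n = 13, ΣRT = 11011, M = 847.000
Σ(x−M)² = 7336744.00; s = √(7336744.00/12) = 781.918
Cutoffs: 847.000 ± 2·781.918 → [-716.8, 2410.8]
Outside: 2570, 2633 → excluded.
Retained (n=11): Σ = 5808, mean = 5808/11 = 528.000

528.0 ms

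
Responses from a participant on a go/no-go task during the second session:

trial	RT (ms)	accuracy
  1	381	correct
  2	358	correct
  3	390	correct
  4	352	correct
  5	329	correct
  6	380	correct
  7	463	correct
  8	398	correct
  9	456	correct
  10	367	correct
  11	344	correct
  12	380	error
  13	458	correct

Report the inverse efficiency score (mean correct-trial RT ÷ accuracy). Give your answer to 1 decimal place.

Correct trials (n=12): 381, 358, 390, 352, 329, 380, 463, 398, 456, 367, 344, 458
Mean correct RT = 4676/12 = 389.6667 ms
Proportion correct = 12/13
IES = 389.6667 / (12/13) = 422.139 ms

422.1 ms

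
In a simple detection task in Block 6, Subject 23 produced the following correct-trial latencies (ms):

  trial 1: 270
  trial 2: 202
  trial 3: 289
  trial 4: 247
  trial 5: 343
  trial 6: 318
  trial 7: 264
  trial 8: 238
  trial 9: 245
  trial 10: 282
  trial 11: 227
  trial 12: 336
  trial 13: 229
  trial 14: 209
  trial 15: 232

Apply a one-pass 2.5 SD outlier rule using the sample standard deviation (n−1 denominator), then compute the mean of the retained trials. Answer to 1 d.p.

n = 15, ΣRT = 3931, M = 262.067
Σ(x−M)² = 27082.93; s = √(27082.93/14) = 43.983
Cutoffs: 262.067 ± 2.5·43.983 → [152.1, 372.0]
No RTs fall outside the cutoffs; all 15 retained. Mean = 3931/15 = 262.067

262.1 ms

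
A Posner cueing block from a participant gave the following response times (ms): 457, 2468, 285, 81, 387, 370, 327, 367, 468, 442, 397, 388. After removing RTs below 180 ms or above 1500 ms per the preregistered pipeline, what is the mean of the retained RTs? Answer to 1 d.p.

388.8 ms

Excluded: 81, 2468
Retained (n=10): Σ = 3888
Mean = 3888/10 = 388.8000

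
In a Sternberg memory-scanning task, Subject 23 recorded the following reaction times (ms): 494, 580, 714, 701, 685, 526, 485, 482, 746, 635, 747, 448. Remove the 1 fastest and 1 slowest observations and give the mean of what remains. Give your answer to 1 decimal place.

Sorted: 448, 482, 485, 494, 526, 580, 635, 685, 701, 714, 746, 747
Drop lowest 1 (448) and highest 1 (747)
Remaining (n=10): Σ = 6048, mean = 6048/10 = 604.800

604.8 ms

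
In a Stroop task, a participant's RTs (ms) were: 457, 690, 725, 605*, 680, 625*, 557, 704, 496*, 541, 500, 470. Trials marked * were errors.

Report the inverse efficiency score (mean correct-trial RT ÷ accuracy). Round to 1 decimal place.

Correct trials (n=9): 457, 690, 725, 680, 557, 704, 541, 500, 470
Mean correct RT = 5324/9 = 591.5556 ms
Proportion correct = 9/12
IES = 591.5556 / (9/12) = 788.741 ms

788.7 ms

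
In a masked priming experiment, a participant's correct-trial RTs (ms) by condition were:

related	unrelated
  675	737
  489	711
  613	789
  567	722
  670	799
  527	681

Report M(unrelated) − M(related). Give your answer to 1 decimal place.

M(related) = 3541/6 = 590.167
M(unrelated) = 4439/6 = 739.833
Difference = 739.833 − 590.167 = 149.667 ms

149.7 ms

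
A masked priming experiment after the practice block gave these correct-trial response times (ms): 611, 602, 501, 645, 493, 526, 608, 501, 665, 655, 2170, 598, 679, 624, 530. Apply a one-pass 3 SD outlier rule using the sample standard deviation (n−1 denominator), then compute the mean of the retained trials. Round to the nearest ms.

588 ms

n = 15, ΣRT = 10408, M = 693.867
Σ(x−M)² = 2390447.73; s = √(2390447.73/14) = 413.215
Cutoffs: 693.867 ± 3·413.215 → [-545.8, 1933.5]
Outside: 2170 → excluded.
Retained (n=14): Σ = 8238, mean = 8238/14 = 588.429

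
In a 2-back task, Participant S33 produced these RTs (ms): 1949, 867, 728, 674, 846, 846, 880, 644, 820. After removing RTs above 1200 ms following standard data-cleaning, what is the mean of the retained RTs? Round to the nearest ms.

Excluded: 1949
Retained (n=8): Σ = 6305
Mean = 6305/8 = 788.1250

788 ms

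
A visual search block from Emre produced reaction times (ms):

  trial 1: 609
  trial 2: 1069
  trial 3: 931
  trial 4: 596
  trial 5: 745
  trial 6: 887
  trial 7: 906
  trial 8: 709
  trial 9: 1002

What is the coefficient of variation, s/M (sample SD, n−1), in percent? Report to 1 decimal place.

n = 9, Σ = 7454, M = 828.2222
Σ(x−M)² = 231365.556; s = √(231365.556/8) = 170.0609
CV = 170.0609 / 828.2222 = 0.20533 = 20.533%

20.5%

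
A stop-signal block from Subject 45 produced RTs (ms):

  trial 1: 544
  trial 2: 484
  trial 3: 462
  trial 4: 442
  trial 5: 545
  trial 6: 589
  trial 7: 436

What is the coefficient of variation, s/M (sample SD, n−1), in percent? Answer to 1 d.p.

11.8%

n = 7, Σ = 3502, M = 500.2857
Σ(x−M)² = 21041.429; s = √(21041.429/6) = 59.2191
CV = 59.2191 / 500.2857 = 0.11837 = 11.837%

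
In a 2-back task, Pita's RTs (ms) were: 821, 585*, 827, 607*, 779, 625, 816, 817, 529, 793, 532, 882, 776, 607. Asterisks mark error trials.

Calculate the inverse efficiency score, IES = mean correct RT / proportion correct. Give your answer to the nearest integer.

856 ms

Correct trials (n=12): 821, 827, 779, 625, 816, 817, 529, 793, 532, 882, 776, 607
Mean correct RT = 8804/12 = 733.6667 ms
Proportion correct = 12/14
IES = 733.6667 / (12/14) = 855.944 ms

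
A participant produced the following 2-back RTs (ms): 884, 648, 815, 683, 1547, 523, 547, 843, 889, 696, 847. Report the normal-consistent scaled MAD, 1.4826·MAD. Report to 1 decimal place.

176.4 ms

Sorted: 523, 547, 648, 683, 696, 815, 843, 847, 884, 889, 1547 → median = 815
|x − 815| sorted: 0, 28, 32, 69, 74, 119, 132, 167, 268, 292, 732 → MAD = 119
Robust SD ≈ 1.4826 × 119 = 176.429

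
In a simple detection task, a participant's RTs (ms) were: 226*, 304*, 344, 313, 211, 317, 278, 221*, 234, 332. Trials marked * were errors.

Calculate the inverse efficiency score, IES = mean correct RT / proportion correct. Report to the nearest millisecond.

414 ms

Correct trials (n=7): 344, 313, 211, 317, 278, 234, 332
Mean correct RT = 2029/7 = 289.8571 ms
Proportion correct = 7/10
IES = 289.8571 / (7/10) = 414.082 ms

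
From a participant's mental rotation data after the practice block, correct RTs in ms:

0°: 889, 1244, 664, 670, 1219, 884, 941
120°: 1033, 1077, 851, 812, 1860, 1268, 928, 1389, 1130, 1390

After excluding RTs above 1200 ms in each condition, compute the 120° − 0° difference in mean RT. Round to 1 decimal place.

0°: exclude 1244, 1219
120°: exclude 1860, 1268, 1389, 1390
M(0°) = 4048/5 = 809.600
M(120°) = 5831/6 = 971.833
Difference = 971.833 − 809.600 = 162.233 ms

162.2 ms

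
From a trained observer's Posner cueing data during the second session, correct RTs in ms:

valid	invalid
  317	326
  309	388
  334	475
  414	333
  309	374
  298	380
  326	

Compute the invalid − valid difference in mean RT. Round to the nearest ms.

M(valid) = 2307/7 = 329.571
M(invalid) = 2276/6 = 379.333
Difference = 379.333 − 329.571 = 49.762 ms

50 ms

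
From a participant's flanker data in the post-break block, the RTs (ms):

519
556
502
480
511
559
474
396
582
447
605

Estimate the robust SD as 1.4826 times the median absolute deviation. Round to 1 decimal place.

Sorted: 396, 447, 474, 480, 502, 511, 519, 556, 559, 582, 605 → median = 511
|x − 511| sorted: 0, 8, 9, 31, 37, 45, 48, 64, 71, 94, 115 → MAD = 45
Robust SD ≈ 1.4826 × 45 = 66.717

66.7 ms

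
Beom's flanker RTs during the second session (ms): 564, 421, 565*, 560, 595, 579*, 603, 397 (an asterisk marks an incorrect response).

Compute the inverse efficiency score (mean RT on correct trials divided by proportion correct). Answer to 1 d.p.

697.8 ms

Correct trials (n=6): 564, 421, 560, 595, 603, 397
Mean correct RT = 3140/6 = 523.3333 ms
Proportion correct = 6/8
IES = 523.3333 / (6/8) = 697.778 ms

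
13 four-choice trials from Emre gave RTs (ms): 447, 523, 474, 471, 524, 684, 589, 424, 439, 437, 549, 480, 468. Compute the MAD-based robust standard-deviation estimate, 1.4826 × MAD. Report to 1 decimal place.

Sorted: 424, 437, 439, 447, 468, 471, 474, 480, 523, 524, 549, 589, 684 → median = 474
|x − 474| sorted: 0, 3, 6, 6, 27, 35, 37, 49, 50, 50, 75, 115, 210 → MAD = 37
Robust SD ≈ 1.4826 × 37 = 54.856

54.9 ms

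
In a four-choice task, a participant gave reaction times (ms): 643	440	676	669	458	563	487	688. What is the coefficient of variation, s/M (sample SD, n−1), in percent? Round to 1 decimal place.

n = 8, Σ = 4624, M = 578.0000
Σ(x−M)² = 76160.000; s = √(76160.000/7) = 104.3072
CV = 104.3072 / 578.0000 = 0.18046 = 18.046%

18.0%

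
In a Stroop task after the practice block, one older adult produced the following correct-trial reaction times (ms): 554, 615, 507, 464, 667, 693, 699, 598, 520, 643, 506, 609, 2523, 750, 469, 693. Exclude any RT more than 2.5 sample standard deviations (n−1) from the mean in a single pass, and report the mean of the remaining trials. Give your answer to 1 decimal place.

n = 16, ΣRT = 11510, M = 719.375
Σ(x−M)² = 3587827.75; s = √(3587827.75/15) = 489.069
Cutoffs: 719.375 ± 2.5·489.069 → [-503.3, 1942.0]
Outside: 2523 → excluded.
Retained (n=15): Σ = 8987, mean = 8987/15 = 599.133

599.1 ms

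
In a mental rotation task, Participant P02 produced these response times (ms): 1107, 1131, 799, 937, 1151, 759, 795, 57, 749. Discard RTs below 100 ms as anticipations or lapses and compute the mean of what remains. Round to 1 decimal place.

Excluded: 57
Retained (n=8): Σ = 7428
Mean = 7428/8 = 928.5000

928.5 ms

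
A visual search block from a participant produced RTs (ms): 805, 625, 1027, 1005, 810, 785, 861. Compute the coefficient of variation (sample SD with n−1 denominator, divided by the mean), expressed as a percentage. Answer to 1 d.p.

n = 7, Σ = 5918, M = 845.4286
Σ(x−M)² = 113803.714; s = √(113803.714/6) = 137.7218
CV = 137.7218 / 845.4286 = 0.16290 = 16.290%

16.3%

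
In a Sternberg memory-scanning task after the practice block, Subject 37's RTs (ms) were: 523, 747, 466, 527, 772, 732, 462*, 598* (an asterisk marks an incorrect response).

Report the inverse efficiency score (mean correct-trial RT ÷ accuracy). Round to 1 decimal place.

837.1 ms

Correct trials (n=6): 523, 747, 466, 527, 772, 732
Mean correct RT = 3767/6 = 627.8333 ms
Proportion correct = 6/8
IES = 627.8333 / (6/8) = 837.111 ms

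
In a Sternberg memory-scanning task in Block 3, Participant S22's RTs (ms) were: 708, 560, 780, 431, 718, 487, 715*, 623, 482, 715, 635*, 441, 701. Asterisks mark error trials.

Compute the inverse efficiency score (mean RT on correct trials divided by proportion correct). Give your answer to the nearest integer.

Correct trials (n=11): 708, 560, 780, 431, 718, 487, 623, 482, 715, 441, 701
Mean correct RT = 6646/11 = 604.1818 ms
Proportion correct = 11/13
IES = 604.1818 / (11/13) = 714.033 ms

714 ms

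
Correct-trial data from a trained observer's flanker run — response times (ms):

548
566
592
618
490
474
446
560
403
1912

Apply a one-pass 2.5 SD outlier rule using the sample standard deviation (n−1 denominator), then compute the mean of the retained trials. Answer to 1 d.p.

521.9 ms

n = 10, ΣRT = 6609, M = 660.900
Σ(x−M)² = 1780604.90; s = √(1780604.90/9) = 444.798
Cutoffs: 660.900 ± 2.5·444.798 → [-451.1, 1772.9]
Outside: 1912 → excluded.
Retained (n=9): Σ = 4697, mean = 4697/9 = 521.889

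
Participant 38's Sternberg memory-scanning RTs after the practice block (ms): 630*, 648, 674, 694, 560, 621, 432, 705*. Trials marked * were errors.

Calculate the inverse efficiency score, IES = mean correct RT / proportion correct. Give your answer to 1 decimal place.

806.4 ms

Correct trials (n=6): 648, 674, 694, 560, 621, 432
Mean correct RT = 3629/6 = 604.8333 ms
Proportion correct = 6/8
IES = 604.8333 / (6/8) = 806.444 ms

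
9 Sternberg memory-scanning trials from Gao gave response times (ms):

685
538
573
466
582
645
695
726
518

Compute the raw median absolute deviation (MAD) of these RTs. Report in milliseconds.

Sorted: 466, 518, 538, 573, 582, 645, 685, 695, 726 → median = 582
|x − 582|: 103, 44, 9, 116, 0, 63, 113, 144, 64
Sorted deviations: 0, 9, 44, 63, 64, 103, 113, 116, 144 → MAD = 64

64 ms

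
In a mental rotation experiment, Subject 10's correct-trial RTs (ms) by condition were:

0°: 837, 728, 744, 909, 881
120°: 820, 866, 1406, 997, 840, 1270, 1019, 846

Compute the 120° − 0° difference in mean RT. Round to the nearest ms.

M(0°) = 4099/5 = 819.800
M(120°) = 8064/8 = 1008.000
Difference = 1008.000 − 819.800 = 188.200 ms

188 ms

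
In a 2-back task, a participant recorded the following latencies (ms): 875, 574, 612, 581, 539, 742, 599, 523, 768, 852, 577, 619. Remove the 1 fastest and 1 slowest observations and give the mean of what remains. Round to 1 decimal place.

Sorted: 523, 539, 574, 577, 581, 599, 612, 619, 742, 768, 852, 875
Drop lowest 1 (523) and highest 1 (875)
Remaining (n=10): Σ = 6463, mean = 6463/10 = 646.300

646.3 ms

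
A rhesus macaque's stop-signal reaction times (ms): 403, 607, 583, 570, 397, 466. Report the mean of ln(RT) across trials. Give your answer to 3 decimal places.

6.208

ln(RT): 5.9989, 6.4085, 6.3682, 6.3456, 5.9839, 6.1442
Σ ln(RT) = 37.2494
Mean = 37.2494/6 = 6.20824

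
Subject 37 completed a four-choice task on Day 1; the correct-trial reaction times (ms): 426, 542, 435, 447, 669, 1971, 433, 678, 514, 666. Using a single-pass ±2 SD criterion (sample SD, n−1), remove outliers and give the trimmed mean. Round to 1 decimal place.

n = 10, ΣRT = 6781, M = 678.100
Σ(x−M)² = 1953404.90; s = √(1953404.90/9) = 465.881
Cutoffs: 678.100 ± 2·465.881 → [-253.7, 1609.9]
Outside: 1971 → excluded.
Retained (n=9): Σ = 4810, mean = 4810/9 = 534.444

534.4 ms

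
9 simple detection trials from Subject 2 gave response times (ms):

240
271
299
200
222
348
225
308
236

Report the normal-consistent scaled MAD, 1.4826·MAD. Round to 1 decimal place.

Sorted: 200, 222, 225, 236, 240, 271, 299, 308, 348 → median = 240
|x − 240| sorted: 0, 4, 15, 18, 31, 40, 59, 68, 108 → MAD = 31
Robust SD ≈ 1.4826 × 31 = 45.961

46.0 ms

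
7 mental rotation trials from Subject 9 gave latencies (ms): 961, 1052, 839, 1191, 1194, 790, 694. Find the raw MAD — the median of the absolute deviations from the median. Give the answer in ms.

171 ms

Sorted: 694, 790, 839, 961, 1052, 1191, 1194 → median = 961
|x − 961|: 0, 91, 122, 230, 233, 171, 267
Sorted deviations: 0, 91, 122, 171, 230, 233, 267 → MAD = 171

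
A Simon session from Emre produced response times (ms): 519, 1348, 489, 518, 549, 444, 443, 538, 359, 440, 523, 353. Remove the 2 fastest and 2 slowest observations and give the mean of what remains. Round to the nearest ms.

489 ms

Sorted: 353, 359, 440, 443, 444, 489, 518, 519, 523, 538, 549, 1348
Drop lowest 2 (353, 359) and highest 2 (549, 1348)
Remaining (n=8): Σ = 3914, mean = 3914/8 = 489.250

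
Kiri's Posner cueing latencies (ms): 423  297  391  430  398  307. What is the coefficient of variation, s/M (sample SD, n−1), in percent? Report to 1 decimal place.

n = 6, Σ = 2246, M = 374.3333
Σ(x−M)² = 16819.333; s = √(16819.333/5) = 57.9989
CV = 57.9989 / 374.3333 = 0.15494 = 15.494%

15.5%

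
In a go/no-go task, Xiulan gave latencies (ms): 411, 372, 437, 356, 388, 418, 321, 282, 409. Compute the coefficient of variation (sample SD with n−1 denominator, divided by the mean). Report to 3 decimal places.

0.133

n = 9, Σ = 3394, M = 377.1111
Σ(x−M)² = 20208.889; s = √(20208.889/8) = 50.2604
CV = 50.2604 / 377.1111 = 0.13328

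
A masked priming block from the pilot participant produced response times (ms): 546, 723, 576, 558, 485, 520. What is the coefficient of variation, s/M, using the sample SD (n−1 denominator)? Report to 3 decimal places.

n = 6, Σ = 3408, M = 568.0000
Σ(x−M)² = 33866.000; s = √(33866.000/5) = 82.2995
CV = 82.2995 / 568.0000 = 0.14489

0.145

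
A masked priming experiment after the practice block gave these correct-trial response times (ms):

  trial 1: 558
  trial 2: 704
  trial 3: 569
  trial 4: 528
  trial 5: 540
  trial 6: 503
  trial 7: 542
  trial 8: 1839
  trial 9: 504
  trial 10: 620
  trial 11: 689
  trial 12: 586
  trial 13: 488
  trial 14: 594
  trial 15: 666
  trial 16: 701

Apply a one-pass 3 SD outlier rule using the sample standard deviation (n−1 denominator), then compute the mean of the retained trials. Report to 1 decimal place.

586.1 ms

n = 16, ΣRT = 10631, M = 664.438
Σ(x−M)² = 1548653.94; s = √(1548653.94/15) = 321.315
Cutoffs: 664.438 ± 3·321.315 → [-299.5, 1628.4]
Outside: 1839 → excluded.
Retained (n=15): Σ = 8792, mean = 8792/15 = 586.133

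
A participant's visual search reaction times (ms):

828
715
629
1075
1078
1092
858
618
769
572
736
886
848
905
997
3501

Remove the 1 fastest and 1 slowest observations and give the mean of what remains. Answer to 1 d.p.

Sorted: 572, 618, 629, 715, 736, 769, 828, 848, 858, 886, 905, 997, 1075, 1078, 1092, 3501
Drop lowest 1 (572) and highest 1 (3501)
Remaining (n=14): Σ = 12034, mean = 12034/14 = 859.571

859.6 ms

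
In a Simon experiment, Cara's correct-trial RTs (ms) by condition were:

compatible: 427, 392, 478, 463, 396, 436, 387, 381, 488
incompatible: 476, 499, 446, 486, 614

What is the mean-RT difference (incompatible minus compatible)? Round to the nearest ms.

77 ms

M(compatible) = 3848/9 = 427.556
M(incompatible) = 2521/5 = 504.200
Difference = 504.200 − 427.556 = 76.644 ms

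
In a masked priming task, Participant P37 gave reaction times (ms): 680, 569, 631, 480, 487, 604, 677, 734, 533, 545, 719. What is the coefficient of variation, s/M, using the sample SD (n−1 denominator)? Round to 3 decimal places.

0.148

n = 11, Σ = 6659, M = 605.3636
Σ(x−M)² = 80750.545; s = √(80750.545/10) = 89.8613
CV = 89.8613 / 605.3636 = 0.14844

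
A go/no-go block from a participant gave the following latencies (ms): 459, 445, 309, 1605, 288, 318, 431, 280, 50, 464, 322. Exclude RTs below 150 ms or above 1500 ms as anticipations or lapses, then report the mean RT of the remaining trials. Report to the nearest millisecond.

Excluded: 50, 1605
Retained (n=9): Σ = 3316
Mean = 3316/9 = 368.4444

368 ms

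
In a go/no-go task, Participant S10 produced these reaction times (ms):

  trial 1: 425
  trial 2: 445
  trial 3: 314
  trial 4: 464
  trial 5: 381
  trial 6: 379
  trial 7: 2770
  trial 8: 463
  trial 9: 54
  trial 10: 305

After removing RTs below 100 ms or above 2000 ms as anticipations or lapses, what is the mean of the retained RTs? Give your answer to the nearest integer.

397 ms

Excluded: 54, 2770
Retained (n=8): Σ = 3176
Mean = 3176/8 = 397.0000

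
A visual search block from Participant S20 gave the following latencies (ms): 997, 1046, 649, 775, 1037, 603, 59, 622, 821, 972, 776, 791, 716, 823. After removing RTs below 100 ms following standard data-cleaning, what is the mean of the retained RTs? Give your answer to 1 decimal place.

817.5 ms

Excluded: 59
Retained (n=13): Σ = 10628
Mean = 10628/13 = 817.5385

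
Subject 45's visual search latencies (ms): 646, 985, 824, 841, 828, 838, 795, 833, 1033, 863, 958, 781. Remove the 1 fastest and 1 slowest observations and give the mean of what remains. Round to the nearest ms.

855 ms

Sorted: 646, 781, 795, 824, 828, 833, 838, 841, 863, 958, 985, 1033
Drop lowest 1 (646) and highest 1 (1033)
Remaining (n=10): Σ = 8546, mean = 8546/10 = 854.600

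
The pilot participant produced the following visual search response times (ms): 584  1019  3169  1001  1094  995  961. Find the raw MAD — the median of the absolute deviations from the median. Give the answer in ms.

40 ms

Sorted: 584, 961, 995, 1001, 1019, 1094, 3169 → median = 1001
|x − 1001|: 417, 18, 2168, 0, 93, 6, 40
Sorted deviations: 0, 6, 18, 40, 93, 417, 2168 → MAD = 40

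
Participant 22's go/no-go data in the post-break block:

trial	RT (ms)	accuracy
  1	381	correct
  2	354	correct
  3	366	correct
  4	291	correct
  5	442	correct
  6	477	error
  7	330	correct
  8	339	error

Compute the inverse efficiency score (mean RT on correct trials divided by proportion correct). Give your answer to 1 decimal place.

Correct trials (n=6): 381, 354, 366, 291, 442, 330
Mean correct RT = 2164/6 = 360.6667 ms
Proportion correct = 6/8
IES = 360.6667 / (6/8) = 480.889 ms

480.9 ms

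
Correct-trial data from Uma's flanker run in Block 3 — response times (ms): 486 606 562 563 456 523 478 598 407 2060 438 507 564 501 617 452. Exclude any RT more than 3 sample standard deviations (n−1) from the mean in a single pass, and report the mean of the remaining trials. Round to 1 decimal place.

n = 16, ΣRT = 9818, M = 613.625
Σ(x−M)² = 2291459.75; s = √(2291459.75/15) = 390.850
Cutoffs: 613.625 ± 3·390.850 → [-558.9, 1786.2]
Outside: 2060 → excluded.
Retained (n=15): Σ = 7758, mean = 7758/15 = 517.200

517.2 ms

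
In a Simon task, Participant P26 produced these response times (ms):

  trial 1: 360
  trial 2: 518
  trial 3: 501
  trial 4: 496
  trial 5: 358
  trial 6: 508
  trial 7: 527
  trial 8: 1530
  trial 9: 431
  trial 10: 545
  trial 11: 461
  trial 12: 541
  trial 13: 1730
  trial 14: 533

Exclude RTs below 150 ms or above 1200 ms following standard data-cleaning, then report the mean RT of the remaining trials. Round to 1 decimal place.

481.6 ms

Excluded: 1530, 1730
Retained (n=12): Σ = 5779
Mean = 5779/12 = 481.5833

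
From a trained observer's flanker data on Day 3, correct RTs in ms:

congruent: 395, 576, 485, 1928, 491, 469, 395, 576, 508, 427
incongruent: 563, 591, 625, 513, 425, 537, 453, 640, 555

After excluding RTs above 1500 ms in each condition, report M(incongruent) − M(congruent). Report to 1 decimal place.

64.4 ms

congruent: exclude 1928
M(congruent) = 4322/9 = 480.222
M(incongruent) = 4902/9 = 544.667
Difference = 544.667 − 480.222 = 64.444 ms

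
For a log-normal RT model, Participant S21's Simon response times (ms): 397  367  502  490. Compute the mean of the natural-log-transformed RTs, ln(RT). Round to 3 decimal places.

6.076

ln(RT): 5.9839, 5.9054, 6.2186, 6.1944
Σ ln(RT) = 24.3023
Mean = 24.3023/4 = 6.07558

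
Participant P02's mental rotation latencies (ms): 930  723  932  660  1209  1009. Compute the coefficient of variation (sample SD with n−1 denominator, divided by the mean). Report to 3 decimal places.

0.218

n = 6, Σ = 5463, M = 910.5000
Σ(x−M)² = 197553.500; s = √(197553.500/5) = 198.7730
CV = 198.7730 / 910.5000 = 0.21831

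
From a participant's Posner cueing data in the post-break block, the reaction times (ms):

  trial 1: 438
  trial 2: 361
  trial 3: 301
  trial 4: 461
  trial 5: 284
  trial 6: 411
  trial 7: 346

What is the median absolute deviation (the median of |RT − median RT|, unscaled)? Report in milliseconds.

Sorted: 284, 301, 346, 361, 411, 438, 461 → median = 361
|x − 361|: 77, 0, 60, 100, 77, 50, 15
Sorted deviations: 0, 15, 50, 60, 77, 77, 100 → MAD = 60

60 ms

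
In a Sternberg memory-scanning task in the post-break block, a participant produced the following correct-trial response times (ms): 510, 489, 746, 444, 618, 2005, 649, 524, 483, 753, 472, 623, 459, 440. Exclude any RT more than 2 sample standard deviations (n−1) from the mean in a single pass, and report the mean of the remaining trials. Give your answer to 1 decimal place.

n = 14, ΣRT = 9215, M = 658.214
Σ(x−M)² = 2100646.36; s = √(2100646.36/13) = 401.980
Cutoffs: 658.214 ± 2·401.980 → [-145.7, 1462.2]
Outside: 2005 → excluded.
Retained (n=13): Σ = 7210, mean = 7210/13 = 554.615

554.6 ms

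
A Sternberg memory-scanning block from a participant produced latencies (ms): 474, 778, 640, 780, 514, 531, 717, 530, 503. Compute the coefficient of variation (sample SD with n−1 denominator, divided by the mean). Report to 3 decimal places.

0.203

n = 9, Σ = 5467, M = 607.4444
Σ(x−M)² = 121216.222; s = √(121216.222/8) = 123.0936
CV = 123.0936 / 607.4444 = 0.20264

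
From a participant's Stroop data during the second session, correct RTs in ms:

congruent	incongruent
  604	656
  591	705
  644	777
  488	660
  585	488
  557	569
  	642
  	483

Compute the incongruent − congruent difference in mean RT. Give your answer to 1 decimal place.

44.3 ms

M(congruent) = 3469/6 = 578.167
M(incongruent) = 4980/8 = 622.500
Difference = 622.500 − 578.167 = 44.333 ms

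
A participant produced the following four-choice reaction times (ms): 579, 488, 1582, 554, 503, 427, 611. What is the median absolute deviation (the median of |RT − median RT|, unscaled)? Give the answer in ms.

57 ms

Sorted: 427, 488, 503, 554, 579, 611, 1582 → median = 554
|x − 554|: 25, 66, 1028, 0, 51, 127, 57
Sorted deviations: 0, 25, 51, 57, 66, 127, 1028 → MAD = 57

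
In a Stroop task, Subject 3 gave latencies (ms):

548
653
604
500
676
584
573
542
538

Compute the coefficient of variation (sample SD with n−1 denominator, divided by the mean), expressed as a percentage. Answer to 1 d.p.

9.8%

n = 9, Σ = 5218, M = 579.7778
Σ(x−M)² = 25817.556; s = √(25817.556/8) = 56.8084
CV = 56.8084 / 579.7778 = 0.09798 = 9.798%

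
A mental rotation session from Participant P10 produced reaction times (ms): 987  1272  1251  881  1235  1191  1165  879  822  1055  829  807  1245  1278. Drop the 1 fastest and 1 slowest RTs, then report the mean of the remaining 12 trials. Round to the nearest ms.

Sorted: 807, 822, 829, 879, 881, 987, 1055, 1165, 1191, 1235, 1245, 1251, 1272, 1278
Drop lowest 1 (807) and highest 1 (1278)
Remaining (n=12): Σ = 12812, mean = 12812/12 = 1067.667

1068 ms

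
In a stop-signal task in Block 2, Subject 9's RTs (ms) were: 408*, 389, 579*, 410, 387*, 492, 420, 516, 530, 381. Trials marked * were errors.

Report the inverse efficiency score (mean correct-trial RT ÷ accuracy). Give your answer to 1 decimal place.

640.4 ms

Correct trials (n=7): 389, 410, 492, 420, 516, 530, 381
Mean correct RT = 3138/7 = 448.2857 ms
Proportion correct = 7/10
IES = 448.2857 / (7/10) = 640.408 ms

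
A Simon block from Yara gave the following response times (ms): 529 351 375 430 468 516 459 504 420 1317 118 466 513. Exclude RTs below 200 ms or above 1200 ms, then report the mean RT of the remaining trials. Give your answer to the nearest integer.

457 ms

Excluded: 118, 1317
Retained (n=11): Σ = 5031
Mean = 5031/11 = 457.3636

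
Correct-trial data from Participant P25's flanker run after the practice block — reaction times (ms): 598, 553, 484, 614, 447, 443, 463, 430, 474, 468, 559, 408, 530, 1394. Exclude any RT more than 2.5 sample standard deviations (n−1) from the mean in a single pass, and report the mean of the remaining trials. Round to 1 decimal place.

497.8 ms

n = 14, ΣRT = 7865, M = 561.786
Σ(x−M)² = 798328.36; s = √(798328.36/13) = 247.810
Cutoffs: 561.786 ± 2.5·247.810 → [-57.7, 1181.3]
Outside: 1394 → excluded.
Retained (n=13): Σ = 6471, mean = 6471/13 = 497.769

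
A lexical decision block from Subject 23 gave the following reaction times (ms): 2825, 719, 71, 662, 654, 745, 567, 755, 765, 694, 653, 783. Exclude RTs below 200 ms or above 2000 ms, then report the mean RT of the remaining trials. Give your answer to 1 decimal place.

699.7 ms

Excluded: 71, 2825
Retained (n=10): Σ = 6997
Mean = 6997/10 = 699.7000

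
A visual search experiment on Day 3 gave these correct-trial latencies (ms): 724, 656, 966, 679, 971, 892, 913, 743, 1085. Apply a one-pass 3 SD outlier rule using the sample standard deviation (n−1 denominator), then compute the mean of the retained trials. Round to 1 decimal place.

847.7 ms

n = 9, ΣRT = 7629, M = 847.667
Σ(x−M)² = 183208.00; s = √(183208.00/8) = 151.331
Cutoffs: 847.667 ± 3·151.331 → [393.7, 1301.7]
No RTs fall outside the cutoffs; all 9 retained. Mean = 7629/9 = 847.667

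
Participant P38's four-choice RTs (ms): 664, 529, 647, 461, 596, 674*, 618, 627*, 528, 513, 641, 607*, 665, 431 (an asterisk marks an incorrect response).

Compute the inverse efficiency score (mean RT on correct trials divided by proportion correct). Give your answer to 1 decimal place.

728.1 ms

Correct trials (n=11): 664, 529, 647, 461, 596, 618, 528, 513, 641, 665, 431
Mean correct RT = 6293/11 = 572.0909 ms
Proportion correct = 11/14
IES = 572.0909 / (11/14) = 728.116 ms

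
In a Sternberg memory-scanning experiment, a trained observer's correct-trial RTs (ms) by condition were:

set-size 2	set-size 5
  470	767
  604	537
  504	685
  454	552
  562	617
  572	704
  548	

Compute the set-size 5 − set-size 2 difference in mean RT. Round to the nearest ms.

M(set-size 2) = 3714/7 = 530.571
M(set-size 5) = 3862/6 = 643.667
Difference = 643.667 − 530.571 = 113.095 ms

113 ms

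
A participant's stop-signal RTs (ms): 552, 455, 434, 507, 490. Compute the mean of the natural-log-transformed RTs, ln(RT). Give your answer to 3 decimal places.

ln(RT): 6.3135, 6.1203, 6.0730, 6.2285, 6.1944
Σ ln(RT) = 30.9298
Mean = 30.9298/5 = 6.18596

6.186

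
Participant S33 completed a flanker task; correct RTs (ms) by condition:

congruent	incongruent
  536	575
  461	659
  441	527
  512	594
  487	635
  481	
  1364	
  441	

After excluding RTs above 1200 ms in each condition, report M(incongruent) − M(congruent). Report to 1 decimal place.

118.1 ms

congruent: exclude 1364
M(congruent) = 3359/7 = 479.857
M(incongruent) = 2990/5 = 598.000
Difference = 598.000 − 479.857 = 118.143 ms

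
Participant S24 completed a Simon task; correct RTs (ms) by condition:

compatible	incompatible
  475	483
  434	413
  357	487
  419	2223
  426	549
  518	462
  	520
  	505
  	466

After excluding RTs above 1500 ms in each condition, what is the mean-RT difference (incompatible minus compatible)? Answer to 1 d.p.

incompatible: exclude 2223
M(compatible) = 2629/6 = 438.167
M(incompatible) = 3885/8 = 485.625
Difference = 485.625 − 438.167 = 47.458 ms

47.5 ms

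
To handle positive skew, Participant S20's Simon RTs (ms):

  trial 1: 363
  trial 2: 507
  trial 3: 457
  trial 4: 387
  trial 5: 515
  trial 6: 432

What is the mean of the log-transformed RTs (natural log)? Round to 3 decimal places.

6.086

ln(RT): 5.8944, 6.2285, 6.1247, 5.9584, 6.2442, 6.0684
Σ ln(RT) = 36.5186
Mean = 36.5186/6 = 6.08644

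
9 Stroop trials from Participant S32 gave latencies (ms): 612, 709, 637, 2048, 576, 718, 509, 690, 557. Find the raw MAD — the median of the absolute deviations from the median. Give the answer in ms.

Sorted: 509, 557, 576, 612, 637, 690, 709, 718, 2048 → median = 637
|x − 637|: 25, 72, 0, 1411, 61, 81, 128, 53, 80
Sorted deviations: 0, 25, 53, 61, 72, 80, 81, 128, 1411 → MAD = 72

72 ms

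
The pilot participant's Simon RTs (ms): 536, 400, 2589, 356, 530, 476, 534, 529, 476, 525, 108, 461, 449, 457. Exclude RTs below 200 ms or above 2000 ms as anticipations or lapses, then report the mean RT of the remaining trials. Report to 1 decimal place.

477.4 ms

Excluded: 108, 2589
Retained (n=12): Σ = 5729
Mean = 5729/12 = 477.4167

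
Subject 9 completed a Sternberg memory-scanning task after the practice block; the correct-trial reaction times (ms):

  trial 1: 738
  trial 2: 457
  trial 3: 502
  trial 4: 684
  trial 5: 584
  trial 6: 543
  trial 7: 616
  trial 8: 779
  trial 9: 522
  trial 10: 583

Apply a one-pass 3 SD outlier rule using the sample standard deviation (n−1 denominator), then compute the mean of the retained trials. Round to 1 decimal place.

n = 10, ΣRT = 6008, M = 600.800
Σ(x−M)² = 98321.60; s = √(98321.60/9) = 104.521
Cutoffs: 600.800 ± 3·104.521 → [287.2, 914.4]
No RTs fall outside the cutoffs; all 10 retained. Mean = 6008/10 = 600.800

600.8 ms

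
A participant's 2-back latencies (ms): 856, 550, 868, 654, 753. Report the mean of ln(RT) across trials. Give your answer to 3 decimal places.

ln(RT): 6.7523, 6.3099, 6.7662, 6.4831, 6.6241
Σ ln(RT) = 32.9356
Mean = 32.9356/5 = 6.58711

6.587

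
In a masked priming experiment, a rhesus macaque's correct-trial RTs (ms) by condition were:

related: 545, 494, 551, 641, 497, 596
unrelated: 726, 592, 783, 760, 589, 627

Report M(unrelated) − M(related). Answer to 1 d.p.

125.5 ms

M(related) = 3324/6 = 554.000
M(unrelated) = 4077/6 = 679.500
Difference = 679.500 − 554.000 = 125.500 ms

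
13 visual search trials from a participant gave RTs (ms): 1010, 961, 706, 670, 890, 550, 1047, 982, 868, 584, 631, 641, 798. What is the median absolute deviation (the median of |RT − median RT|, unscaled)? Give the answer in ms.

163 ms

Sorted: 550, 584, 631, 641, 670, 706, 798, 868, 890, 961, 982, 1010, 1047 → median = 798
|x − 798|: 212, 163, 92, 128, 92, 248, 249, 184, 70, 214, 167, 157, 0
Sorted deviations: 0, 70, 92, 92, 128, 157, 163, 167, 184, 212, 214, 248, 249 → MAD = 163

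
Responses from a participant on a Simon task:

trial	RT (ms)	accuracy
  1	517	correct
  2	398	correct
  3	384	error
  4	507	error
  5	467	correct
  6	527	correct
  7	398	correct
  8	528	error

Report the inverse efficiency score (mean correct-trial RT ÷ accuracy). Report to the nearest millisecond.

Correct trials (n=5): 517, 398, 467, 527, 398
Mean correct RT = 2307/5 = 461.4000 ms
Proportion correct = 5/8
IES = 461.4000 / (5/8) = 738.240 ms

738 ms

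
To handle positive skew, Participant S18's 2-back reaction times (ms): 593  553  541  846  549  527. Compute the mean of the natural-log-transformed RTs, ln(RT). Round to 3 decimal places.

ln(RT): 6.3852, 6.3154, 6.2934, 6.7405, 6.3081, 6.2672
Σ ln(RT) = 38.3098
Mean = 38.3098/6 = 6.38497

6.385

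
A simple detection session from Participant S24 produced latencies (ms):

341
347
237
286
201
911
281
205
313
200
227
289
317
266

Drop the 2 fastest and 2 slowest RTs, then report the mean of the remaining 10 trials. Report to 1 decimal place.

276.2 ms

Sorted: 200, 201, 205, 227, 237, 266, 281, 286, 289, 313, 317, 341, 347, 911
Drop lowest 2 (200, 201) and highest 2 (347, 911)
Remaining (n=10): Σ = 2762, mean = 2762/10 = 276.200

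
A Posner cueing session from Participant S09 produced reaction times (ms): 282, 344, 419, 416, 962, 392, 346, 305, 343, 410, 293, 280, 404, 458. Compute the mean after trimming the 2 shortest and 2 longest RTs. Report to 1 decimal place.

Sorted: 280, 282, 293, 305, 343, 344, 346, 392, 404, 410, 416, 419, 458, 962
Drop lowest 2 (280, 282) and highest 2 (458, 962)
Remaining (n=10): Σ = 3672, mean = 3672/10 = 367.200

367.2 ms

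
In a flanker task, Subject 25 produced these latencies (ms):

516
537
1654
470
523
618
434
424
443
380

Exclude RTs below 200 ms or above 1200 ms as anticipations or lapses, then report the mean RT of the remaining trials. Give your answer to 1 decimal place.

Excluded: 1654
Retained (n=9): Σ = 4345
Mean = 4345/9 = 482.7778

482.8 ms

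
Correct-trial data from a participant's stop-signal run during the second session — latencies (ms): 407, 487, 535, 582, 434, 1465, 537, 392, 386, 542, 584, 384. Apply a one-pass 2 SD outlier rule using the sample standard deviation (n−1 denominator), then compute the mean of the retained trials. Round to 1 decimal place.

479.1 ms

n = 12, ΣRT = 6735, M = 561.250
Σ(x−M)² = 955634.25; s = √(955634.25/11) = 294.747
Cutoffs: 561.250 ± 2·294.747 → [-28.2, 1150.7]
Outside: 1465 → excluded.
Retained (n=11): Σ = 5270, mean = 5270/11 = 479.091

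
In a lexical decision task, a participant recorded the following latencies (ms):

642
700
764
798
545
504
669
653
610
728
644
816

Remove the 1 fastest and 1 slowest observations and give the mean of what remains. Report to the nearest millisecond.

675 ms

Sorted: 504, 545, 610, 642, 644, 653, 669, 700, 728, 764, 798, 816
Drop lowest 1 (504) and highest 1 (816)
Remaining (n=10): Σ = 6753, mean = 6753/10 = 675.300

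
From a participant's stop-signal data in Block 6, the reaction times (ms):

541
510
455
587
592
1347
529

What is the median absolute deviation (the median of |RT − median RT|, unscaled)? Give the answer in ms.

46 ms

Sorted: 455, 510, 529, 541, 587, 592, 1347 → median = 541
|x − 541|: 0, 31, 86, 46, 51, 806, 12
Sorted deviations: 0, 12, 31, 46, 51, 86, 806 → MAD = 46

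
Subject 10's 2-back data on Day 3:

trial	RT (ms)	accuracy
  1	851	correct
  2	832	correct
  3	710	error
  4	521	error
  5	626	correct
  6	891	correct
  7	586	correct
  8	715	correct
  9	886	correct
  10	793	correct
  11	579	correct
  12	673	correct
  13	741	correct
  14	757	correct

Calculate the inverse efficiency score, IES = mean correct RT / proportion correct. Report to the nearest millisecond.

Correct trials (n=12): 851, 832, 626, 891, 586, 715, 886, 793, 579, 673, 741, 757
Mean correct RT = 8930/12 = 744.1667 ms
Proportion correct = 12/14
IES = 744.1667 / (12/14) = 868.194 ms

868 ms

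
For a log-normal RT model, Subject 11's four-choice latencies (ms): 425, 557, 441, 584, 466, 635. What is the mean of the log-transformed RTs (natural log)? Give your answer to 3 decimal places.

ln(RT): 6.0521, 6.3226, 6.0890, 6.3699, 6.1442, 6.4536
Σ ln(RT) = 37.4314
Mean = 37.4314/6 = 6.23857

6.239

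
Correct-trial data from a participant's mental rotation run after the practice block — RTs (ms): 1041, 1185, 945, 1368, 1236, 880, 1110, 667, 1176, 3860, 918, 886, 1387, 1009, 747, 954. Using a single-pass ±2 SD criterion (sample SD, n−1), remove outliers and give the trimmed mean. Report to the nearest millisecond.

n = 16, ΣRT = 19369, M = 1210.562
Σ(x−M)² = 8104325.94; s = √(8104325.94/15) = 735.043
Cutoffs: 1210.562 ± 2·735.043 → [-259.5, 2680.6]
Outside: 3860 → excluded.
Retained (n=15): Σ = 15509, mean = 15509/15 = 1033.933

1034 ms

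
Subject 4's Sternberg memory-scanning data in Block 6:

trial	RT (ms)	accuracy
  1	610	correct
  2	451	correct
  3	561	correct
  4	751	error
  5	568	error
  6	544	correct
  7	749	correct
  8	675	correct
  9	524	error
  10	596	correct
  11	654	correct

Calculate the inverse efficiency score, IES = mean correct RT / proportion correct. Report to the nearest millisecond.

832 ms

Correct trials (n=8): 610, 451, 561, 544, 749, 675, 596, 654
Mean correct RT = 4840/8 = 605.0000 ms
Proportion correct = 8/11
IES = 605.0000 / (8/11) = 831.875 ms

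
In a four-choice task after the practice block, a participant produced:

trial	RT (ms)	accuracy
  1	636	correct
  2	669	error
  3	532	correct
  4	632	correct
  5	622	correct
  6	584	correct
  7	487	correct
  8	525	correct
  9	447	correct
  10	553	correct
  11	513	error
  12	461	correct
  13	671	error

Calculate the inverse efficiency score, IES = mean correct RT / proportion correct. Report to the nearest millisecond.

Correct trials (n=10): 636, 532, 632, 622, 584, 487, 525, 447, 553, 461
Mean correct RT = 5479/10 = 547.9000 ms
Proportion correct = 10/13
IES = 547.9000 / (10/13) = 712.270 ms

712 ms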